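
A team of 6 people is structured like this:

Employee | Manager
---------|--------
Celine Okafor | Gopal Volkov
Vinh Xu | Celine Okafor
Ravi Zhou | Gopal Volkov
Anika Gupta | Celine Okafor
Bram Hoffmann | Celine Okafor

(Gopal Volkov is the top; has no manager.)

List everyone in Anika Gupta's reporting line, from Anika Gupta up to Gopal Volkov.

Anika Gupta -> Celine Okafor -> Gopal Volkov

Anika Gupta reports to Celine Okafor. Celine Okafor reports to Gopal Volkov. Gopal Volkov is at the top.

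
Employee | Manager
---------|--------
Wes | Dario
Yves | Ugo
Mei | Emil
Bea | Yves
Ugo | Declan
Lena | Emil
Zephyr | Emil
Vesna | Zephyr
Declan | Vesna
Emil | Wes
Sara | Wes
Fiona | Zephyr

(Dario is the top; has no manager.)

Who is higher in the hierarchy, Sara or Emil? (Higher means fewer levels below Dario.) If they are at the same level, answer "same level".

Both Sara and Emil are 2 levels below Dario.

same level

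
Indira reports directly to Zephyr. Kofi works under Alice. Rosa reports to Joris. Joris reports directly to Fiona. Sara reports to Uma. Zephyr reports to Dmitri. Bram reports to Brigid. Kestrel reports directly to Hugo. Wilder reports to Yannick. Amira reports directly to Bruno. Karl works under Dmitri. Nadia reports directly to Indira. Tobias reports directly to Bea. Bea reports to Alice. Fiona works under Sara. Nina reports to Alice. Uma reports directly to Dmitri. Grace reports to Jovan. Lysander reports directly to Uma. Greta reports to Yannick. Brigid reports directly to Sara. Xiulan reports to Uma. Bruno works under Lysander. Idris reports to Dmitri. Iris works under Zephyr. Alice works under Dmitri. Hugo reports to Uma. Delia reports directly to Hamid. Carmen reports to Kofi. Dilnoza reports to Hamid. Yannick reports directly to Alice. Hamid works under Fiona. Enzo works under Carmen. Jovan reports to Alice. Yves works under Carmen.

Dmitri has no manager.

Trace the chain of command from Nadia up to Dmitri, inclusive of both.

Nadia reports to Indira. Indira reports to Zephyr. Zephyr reports to Dmitri. Dmitri is at the top.

Nadia -> Indira -> Zephyr -> Dmitri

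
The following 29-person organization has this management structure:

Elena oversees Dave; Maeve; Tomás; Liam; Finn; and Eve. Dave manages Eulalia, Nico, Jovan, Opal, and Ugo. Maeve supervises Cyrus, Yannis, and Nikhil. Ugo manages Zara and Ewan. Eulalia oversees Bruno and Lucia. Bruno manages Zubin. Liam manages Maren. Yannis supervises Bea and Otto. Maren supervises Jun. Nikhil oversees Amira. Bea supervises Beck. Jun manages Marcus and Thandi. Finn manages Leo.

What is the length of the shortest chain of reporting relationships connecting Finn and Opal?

3

Finn is 1 level below Elena, and Opal is 2 levels below Elena (their lowest common manager). The shortest path runs up from Finn to Elena and back down to Opal: 1 + 2 = 3 links.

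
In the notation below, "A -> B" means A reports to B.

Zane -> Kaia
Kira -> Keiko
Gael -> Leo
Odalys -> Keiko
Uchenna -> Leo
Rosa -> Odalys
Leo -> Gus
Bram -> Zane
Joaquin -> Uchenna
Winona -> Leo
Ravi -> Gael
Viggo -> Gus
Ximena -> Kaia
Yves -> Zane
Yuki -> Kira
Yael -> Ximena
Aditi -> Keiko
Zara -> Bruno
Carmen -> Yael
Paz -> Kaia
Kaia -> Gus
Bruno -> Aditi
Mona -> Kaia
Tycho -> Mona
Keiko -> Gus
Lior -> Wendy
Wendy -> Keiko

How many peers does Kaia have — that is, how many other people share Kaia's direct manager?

Kaia reports to Gus. Gus's other direct reports are Keiko, Leo, Viggo — 3 peers.

3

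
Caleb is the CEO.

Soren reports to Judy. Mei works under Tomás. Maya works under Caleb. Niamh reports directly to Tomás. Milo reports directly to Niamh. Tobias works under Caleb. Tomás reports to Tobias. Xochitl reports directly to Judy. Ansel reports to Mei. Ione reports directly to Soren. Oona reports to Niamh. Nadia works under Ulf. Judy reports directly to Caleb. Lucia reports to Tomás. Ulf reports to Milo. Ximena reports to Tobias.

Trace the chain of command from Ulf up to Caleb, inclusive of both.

Ulf -> Milo -> Niamh -> Tomás -> Tobias -> Caleb

Ulf reports to Milo. Milo reports to Niamh. Niamh reports to Tomás. Tomás reports to Tobias. Tobias reports to Caleb. Caleb is at the top.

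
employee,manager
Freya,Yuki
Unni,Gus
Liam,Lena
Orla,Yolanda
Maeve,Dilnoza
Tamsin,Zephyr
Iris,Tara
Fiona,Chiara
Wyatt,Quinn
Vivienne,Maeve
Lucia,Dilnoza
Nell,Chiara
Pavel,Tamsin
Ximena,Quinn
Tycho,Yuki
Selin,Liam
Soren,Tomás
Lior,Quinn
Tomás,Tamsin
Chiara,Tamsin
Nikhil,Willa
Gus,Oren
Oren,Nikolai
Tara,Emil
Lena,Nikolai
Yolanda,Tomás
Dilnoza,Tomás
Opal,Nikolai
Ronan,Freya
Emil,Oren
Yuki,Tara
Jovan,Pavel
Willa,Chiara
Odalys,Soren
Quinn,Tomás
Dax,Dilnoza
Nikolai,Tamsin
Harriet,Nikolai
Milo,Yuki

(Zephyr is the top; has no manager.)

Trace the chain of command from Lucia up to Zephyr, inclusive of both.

Lucia reports to Dilnoza. Dilnoza reports to Tomás. Tomás reports to Tamsin. Tamsin reports to Zephyr. Zephyr is at the top.

Lucia -> Dilnoza -> Tomás -> Tamsin -> Zephyr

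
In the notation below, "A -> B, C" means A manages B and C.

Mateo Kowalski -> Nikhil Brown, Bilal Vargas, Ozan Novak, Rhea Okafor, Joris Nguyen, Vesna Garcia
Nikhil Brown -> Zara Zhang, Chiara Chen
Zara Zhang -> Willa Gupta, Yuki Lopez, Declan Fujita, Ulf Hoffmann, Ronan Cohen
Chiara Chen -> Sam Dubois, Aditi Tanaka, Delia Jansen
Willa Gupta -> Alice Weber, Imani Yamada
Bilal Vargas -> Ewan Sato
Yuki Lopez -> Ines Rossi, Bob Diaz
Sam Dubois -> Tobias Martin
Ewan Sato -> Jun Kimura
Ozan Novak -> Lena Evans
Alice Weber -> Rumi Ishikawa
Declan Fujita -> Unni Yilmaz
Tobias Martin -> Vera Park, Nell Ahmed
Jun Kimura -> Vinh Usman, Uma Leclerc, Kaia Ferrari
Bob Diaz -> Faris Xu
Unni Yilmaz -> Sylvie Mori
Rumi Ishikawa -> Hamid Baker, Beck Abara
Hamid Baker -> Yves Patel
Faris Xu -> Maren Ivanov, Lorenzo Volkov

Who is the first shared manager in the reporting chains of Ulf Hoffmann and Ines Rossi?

Ulf Hoffmann's chain of managers is Zara Zhang, Nikhil Brown, Mateo Kowalski. Ines Rossi's chain of managers is Yuki Lopez, Zara Zhang, Nikhil Brown, Mateo Kowalski. The first manager that appears in both chains is Zara Zhang.

Zara Zhang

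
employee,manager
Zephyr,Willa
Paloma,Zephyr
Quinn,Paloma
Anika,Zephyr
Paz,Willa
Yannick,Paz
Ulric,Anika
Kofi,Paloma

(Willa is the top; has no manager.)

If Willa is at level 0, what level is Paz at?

Chain from Paz up to Willa: Paz → Willa. That is 1 step up, so Paz is 1 level below Willa.

1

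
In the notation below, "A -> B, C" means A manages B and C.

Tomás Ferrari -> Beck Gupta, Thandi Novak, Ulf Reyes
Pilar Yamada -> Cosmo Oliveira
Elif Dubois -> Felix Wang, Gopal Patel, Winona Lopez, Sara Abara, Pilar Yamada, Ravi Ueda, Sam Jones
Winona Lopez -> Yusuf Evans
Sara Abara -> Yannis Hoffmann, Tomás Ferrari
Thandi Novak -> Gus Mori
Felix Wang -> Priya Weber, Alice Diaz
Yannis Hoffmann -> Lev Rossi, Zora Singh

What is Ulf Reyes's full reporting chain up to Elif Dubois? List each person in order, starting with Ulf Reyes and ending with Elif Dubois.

Ulf Reyes reports to Tomás Ferrari. Tomás Ferrari reports to Sara Abara. Sara Abara reports to Elif Dubois. Elif Dubois is at the top.

Ulf Reyes -> Tomás Ferrari -> Sara Abara -> Elif Dubois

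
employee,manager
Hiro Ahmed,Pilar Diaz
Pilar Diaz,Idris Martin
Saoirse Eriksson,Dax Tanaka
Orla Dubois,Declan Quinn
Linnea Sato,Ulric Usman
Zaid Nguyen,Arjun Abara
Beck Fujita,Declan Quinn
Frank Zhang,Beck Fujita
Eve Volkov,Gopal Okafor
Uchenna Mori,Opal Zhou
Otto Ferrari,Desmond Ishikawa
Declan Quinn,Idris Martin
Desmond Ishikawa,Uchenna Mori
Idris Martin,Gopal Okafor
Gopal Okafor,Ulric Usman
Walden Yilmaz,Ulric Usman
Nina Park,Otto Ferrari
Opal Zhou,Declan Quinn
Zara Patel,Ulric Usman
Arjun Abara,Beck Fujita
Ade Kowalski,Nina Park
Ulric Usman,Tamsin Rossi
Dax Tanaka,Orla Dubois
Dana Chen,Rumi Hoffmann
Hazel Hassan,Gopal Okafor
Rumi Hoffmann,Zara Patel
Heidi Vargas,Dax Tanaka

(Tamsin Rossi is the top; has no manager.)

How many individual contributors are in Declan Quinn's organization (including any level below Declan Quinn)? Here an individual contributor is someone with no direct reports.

The people in Declan Quinn's organization with no one reporting to them are Saoirse Eriksson, Heidi Vargas, Ade Kowalski, Zaid Nguyen, Frank Zhang. That is 5.

5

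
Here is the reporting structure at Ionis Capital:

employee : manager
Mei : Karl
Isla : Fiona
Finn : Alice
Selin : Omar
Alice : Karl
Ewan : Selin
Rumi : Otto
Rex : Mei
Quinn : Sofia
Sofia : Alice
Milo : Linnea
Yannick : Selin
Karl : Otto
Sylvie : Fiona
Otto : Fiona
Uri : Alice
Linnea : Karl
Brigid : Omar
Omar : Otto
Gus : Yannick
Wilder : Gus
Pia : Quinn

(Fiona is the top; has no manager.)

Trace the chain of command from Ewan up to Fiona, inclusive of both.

Ewan -> Selin -> Omar -> Otto -> Fiona

Ewan reports to Selin. Selin reports to Omar. Omar reports to Otto. Otto reports to Fiona. Fiona is at the top.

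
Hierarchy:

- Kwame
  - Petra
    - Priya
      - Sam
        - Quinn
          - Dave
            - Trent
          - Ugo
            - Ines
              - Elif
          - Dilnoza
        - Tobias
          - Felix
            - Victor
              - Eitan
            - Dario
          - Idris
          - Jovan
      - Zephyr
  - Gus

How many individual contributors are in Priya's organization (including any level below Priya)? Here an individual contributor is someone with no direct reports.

8

The people in Priya's organization with no one reporting to them are Zephyr, Jovan, Idris, Dario, Eitan, Dilnoza, Elif, Trent. That is 8.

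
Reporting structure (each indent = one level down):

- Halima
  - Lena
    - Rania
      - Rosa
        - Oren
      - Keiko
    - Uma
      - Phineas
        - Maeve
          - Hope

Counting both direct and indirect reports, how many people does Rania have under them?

Rania directly manages Rosa, Keiko. Under Rosa: Oren (1). Keiko has no reports. So Rania's organization is 2 direct reports plus everyone under them: 2 + 1 = 3.

3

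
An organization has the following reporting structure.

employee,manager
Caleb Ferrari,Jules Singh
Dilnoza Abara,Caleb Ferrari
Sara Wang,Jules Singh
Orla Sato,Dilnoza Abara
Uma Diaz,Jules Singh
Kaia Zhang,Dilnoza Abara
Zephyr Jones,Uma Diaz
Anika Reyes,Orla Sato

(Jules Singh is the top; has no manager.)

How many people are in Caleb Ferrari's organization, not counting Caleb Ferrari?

Caleb Ferrari directly manages Dilnoza Abara. Under Dilnoza Abara: Kaia Zhang, Orla Sato, Anika Reyes (3). That's 4 in total.

4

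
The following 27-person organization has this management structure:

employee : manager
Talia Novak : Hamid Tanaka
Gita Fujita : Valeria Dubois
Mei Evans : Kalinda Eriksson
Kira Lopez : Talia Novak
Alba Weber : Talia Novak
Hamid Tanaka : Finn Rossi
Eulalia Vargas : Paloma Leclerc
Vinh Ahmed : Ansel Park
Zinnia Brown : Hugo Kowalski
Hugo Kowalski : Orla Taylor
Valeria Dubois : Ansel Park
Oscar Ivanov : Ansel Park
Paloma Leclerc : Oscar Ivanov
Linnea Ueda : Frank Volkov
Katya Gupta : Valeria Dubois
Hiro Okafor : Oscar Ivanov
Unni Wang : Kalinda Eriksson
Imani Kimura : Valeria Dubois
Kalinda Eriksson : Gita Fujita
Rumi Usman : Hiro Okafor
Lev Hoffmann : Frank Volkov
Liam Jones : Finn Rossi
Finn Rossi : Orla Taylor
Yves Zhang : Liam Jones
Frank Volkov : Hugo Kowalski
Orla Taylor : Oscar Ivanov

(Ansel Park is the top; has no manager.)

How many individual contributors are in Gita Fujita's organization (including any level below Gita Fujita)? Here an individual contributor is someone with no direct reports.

The people in Gita Fujita's organization with no one reporting to them are Unni Wang, Mei Evans. That is 2.

2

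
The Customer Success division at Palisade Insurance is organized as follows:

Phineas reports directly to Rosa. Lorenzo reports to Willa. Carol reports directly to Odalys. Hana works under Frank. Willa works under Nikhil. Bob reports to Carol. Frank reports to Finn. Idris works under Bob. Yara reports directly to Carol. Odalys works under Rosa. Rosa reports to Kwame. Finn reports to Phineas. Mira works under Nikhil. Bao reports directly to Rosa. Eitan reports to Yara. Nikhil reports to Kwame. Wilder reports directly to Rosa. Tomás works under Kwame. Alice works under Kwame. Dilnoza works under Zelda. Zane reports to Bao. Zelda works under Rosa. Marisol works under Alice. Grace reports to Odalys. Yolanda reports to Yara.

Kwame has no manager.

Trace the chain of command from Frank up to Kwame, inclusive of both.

Frank reports to Finn. Finn reports to Phineas. Phineas reports to Rosa. Rosa reports to Kwame. Kwame is at the top.

Frank -> Finn -> Phineas -> Rosa -> Kwame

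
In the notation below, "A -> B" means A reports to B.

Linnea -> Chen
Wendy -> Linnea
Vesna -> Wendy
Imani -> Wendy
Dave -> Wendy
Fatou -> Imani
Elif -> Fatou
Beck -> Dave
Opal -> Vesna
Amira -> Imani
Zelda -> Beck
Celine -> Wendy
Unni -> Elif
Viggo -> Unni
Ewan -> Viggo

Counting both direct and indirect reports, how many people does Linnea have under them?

Linnea directly manages Wendy. Under Wendy: Celine, Dave, Beck, Zelda, Imani, Amira, Fatou, Elif, Unni, Viggo, Ewan, Vesna, Opal (13). That's 14 in total.

14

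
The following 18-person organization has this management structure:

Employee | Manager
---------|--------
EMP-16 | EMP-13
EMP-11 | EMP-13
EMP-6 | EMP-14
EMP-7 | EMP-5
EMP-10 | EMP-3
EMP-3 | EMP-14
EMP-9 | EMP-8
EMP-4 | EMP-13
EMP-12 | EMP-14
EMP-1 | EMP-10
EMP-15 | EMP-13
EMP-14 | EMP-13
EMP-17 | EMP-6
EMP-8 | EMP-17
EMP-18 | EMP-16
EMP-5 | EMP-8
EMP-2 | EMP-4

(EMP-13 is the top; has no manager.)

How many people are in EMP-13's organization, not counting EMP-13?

17

EMP-13 directly manages EMP-15, EMP-16, EMP-14, EMP-4, EMP-11. EMP-15 has no reports. Under EMP-16: EMP-18 (1). Under EMP-14: EMP-12, EMP-3, EMP-10, EMP-1, EMP-6, EMP-17, EMP-8, EMP-9, EMP-5, EMP-7 (10). Under EMP-4: EMP-2 (1). EMP-11 has no reports. So EMP-13's organization is 5 direct reports plus everyone under them: 1 + 2 + 11 + 2 + 1 = 17.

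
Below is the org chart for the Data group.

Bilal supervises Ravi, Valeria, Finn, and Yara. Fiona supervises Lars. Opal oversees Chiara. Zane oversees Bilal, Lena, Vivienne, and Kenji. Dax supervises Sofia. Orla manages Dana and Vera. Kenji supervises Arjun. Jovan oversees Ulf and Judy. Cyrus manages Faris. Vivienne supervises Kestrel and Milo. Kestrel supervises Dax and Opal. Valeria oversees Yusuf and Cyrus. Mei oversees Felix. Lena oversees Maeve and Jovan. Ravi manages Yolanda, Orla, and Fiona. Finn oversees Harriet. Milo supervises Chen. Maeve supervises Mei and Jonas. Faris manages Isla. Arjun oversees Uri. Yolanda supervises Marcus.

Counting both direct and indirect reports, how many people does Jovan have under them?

2

Jovan directly manages Ulf, Judy. Ulf has no reports. Judy has no reports. So Jovan's organization is 2 direct reports plus everyone under them: 1 + 1 = 2.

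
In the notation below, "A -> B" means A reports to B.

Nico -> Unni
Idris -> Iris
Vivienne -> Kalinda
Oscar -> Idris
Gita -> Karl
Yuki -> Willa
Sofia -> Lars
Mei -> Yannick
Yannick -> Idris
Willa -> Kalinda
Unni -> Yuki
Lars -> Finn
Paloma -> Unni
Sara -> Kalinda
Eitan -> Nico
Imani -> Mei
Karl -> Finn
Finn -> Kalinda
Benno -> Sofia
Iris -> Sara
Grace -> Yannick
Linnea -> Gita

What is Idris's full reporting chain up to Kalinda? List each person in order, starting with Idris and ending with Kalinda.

Idris reports to Iris. Iris reports to Sara. Sara reports to Kalinda. Kalinda is at the top.

Idris -> Iris -> Sara -> Kalinda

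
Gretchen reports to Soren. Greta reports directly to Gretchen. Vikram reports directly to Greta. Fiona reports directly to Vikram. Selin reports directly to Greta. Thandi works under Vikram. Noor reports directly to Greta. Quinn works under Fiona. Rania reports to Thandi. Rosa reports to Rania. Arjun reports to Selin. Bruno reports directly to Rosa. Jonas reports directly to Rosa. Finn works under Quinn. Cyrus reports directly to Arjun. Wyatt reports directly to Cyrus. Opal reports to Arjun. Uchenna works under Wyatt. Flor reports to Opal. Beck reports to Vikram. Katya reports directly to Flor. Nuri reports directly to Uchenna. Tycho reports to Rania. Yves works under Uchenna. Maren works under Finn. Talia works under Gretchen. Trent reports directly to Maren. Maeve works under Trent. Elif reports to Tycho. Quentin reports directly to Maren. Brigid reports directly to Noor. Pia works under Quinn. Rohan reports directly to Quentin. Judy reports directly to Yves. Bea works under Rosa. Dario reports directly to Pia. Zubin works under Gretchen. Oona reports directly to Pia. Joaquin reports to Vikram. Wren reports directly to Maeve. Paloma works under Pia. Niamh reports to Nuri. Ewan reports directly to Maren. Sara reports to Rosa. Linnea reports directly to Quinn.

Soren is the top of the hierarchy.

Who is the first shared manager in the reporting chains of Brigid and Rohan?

Brigid's chain of managers is Noor, Greta, Gretchen, Soren. Rohan's chain of managers is Quentin, Maren, Finn, Quinn, Fiona, Vikram, Greta, Gretchen, Soren. The first manager that appears in both chains is Greta.

Greta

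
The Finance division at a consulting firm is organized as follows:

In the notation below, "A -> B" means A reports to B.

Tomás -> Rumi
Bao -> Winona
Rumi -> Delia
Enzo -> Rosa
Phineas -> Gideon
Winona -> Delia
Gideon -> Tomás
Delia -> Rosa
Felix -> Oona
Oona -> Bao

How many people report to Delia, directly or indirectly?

Delia directly manages Rumi, Winona. Under Rumi: Tomás, Gideon, Phineas (3). Under Winona: Bao, Oona, Felix (3). So Delia's organization is 2 direct reports plus everyone under them: 4 + 4 = 8.

8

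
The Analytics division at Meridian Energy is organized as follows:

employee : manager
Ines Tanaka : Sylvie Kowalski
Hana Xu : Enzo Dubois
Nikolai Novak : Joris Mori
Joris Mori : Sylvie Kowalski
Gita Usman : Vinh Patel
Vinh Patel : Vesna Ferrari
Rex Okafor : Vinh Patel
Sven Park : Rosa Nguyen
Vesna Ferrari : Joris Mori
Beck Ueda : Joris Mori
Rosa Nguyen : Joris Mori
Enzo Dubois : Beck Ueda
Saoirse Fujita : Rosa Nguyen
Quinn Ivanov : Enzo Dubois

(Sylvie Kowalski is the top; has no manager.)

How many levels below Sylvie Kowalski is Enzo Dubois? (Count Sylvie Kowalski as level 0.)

Chain from Enzo Dubois up to Sylvie Kowalski: Enzo Dubois → Beck Ueda → Joris Mori → Sylvie Kowalski. That is 3 steps up, so Enzo Dubois is 3 levels below Sylvie Kowalski.

3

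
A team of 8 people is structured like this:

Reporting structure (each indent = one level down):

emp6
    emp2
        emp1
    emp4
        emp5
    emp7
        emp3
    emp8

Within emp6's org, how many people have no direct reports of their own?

The people in emp6's organization with no one reporting to them are emp8, emp3, emp5, emp1. That is 4.

4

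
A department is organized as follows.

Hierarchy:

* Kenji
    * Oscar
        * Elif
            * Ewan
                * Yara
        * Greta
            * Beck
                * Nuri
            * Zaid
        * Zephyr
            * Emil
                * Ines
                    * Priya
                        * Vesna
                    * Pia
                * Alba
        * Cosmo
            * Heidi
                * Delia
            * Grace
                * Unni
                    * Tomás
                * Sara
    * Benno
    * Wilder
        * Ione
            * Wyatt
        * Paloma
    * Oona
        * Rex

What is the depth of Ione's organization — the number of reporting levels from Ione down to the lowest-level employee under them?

The longest chain under Ione runs Ione → Wyatt, which is 1 level below Ione.

1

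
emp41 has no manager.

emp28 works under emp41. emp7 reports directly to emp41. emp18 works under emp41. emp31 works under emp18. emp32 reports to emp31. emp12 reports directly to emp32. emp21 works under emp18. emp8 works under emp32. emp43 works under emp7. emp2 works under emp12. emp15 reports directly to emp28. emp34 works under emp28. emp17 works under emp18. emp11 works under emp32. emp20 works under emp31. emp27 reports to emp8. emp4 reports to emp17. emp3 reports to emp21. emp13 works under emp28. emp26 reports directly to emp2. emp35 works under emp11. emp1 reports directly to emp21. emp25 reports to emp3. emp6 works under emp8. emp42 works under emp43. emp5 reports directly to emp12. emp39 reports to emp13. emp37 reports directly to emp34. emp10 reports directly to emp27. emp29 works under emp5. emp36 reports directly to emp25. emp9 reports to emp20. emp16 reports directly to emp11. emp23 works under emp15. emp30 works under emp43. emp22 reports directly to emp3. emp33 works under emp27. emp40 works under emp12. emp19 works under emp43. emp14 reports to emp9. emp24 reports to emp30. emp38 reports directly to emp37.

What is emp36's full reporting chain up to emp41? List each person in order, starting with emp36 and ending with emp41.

emp36 -> emp25 -> emp3 -> emp21 -> emp18 -> emp41

emp36 reports to emp25. emp25 reports to emp3. emp3 reports to emp21. emp21 reports to emp18. emp18 reports to emp41. emp41 is at the top.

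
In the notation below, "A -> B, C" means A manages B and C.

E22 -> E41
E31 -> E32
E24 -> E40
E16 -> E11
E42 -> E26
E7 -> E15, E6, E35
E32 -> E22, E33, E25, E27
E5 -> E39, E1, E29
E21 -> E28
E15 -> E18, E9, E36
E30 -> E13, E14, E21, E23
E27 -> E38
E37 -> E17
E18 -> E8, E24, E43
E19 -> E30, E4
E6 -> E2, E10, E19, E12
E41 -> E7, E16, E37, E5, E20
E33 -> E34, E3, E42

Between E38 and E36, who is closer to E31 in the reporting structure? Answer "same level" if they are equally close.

E38

E38 is 3 levels below E31; E36 is 6. E38 is higher.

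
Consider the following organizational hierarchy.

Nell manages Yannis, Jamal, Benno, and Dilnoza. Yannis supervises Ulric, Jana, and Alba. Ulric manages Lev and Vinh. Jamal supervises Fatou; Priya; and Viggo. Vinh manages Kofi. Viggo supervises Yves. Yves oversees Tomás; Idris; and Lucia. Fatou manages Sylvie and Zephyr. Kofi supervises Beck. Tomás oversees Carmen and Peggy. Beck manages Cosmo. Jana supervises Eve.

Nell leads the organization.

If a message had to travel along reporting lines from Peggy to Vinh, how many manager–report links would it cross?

Peggy is 5 levels below Nell, and Vinh is 3 levels below Nell (their lowest common manager). The shortest path runs up from Peggy to Nell and back down to Vinh: 5 + 3 = 8 links.

8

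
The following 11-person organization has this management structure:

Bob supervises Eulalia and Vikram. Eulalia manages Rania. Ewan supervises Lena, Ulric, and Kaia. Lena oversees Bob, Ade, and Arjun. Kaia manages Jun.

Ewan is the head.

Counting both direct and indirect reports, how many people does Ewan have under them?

10

Ewan directly manages Lena, Ulric, Kaia. Under Lena: Arjun, Ade, Bob, Vikram, Eulalia, Rania (6). Ulric has no reports. Under Kaia: Jun (1). So Ewan's organization is 3 direct reports plus everyone under them: 7 + 1 + 2 = 10.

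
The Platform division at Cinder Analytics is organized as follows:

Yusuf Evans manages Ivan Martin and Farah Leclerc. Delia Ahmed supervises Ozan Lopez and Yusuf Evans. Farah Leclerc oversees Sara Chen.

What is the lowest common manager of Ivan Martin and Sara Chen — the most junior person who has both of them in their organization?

Yusuf Evans

Ivan Martin's chain of managers is Yusuf Evans, Delia Ahmed. Sara Chen's chain of managers is Farah Leclerc, Yusuf Evans, Delia Ahmed. The first manager that appears in both chains is Yusuf Evans.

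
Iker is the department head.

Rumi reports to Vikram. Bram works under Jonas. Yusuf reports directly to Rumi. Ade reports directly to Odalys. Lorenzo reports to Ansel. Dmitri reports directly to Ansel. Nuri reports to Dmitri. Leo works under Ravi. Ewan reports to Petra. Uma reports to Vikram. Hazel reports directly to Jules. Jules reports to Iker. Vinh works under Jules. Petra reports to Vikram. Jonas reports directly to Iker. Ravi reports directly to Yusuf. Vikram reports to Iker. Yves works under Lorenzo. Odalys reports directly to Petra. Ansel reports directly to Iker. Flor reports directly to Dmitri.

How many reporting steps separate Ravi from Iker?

4

Chain from Ravi up to Iker: Ravi → Yusuf → Rumi → Vikram → Iker. That is 4 steps up, so Ravi is 4 levels below Iker.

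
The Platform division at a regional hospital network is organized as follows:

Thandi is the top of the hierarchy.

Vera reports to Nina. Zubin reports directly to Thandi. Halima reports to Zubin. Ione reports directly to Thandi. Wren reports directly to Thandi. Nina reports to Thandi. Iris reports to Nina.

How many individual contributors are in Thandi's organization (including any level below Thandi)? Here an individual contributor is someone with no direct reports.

The people in Thandi's organization with no one reporting to them are Halima, Vera, Iris, Wren, Ione. That is 5.

5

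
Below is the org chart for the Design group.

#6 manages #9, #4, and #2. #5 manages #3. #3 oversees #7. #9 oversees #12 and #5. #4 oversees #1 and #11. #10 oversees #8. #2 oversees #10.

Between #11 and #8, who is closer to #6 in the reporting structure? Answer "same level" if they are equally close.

#11

#11 is 2 levels below #6; #8 is 3. #11 is higher.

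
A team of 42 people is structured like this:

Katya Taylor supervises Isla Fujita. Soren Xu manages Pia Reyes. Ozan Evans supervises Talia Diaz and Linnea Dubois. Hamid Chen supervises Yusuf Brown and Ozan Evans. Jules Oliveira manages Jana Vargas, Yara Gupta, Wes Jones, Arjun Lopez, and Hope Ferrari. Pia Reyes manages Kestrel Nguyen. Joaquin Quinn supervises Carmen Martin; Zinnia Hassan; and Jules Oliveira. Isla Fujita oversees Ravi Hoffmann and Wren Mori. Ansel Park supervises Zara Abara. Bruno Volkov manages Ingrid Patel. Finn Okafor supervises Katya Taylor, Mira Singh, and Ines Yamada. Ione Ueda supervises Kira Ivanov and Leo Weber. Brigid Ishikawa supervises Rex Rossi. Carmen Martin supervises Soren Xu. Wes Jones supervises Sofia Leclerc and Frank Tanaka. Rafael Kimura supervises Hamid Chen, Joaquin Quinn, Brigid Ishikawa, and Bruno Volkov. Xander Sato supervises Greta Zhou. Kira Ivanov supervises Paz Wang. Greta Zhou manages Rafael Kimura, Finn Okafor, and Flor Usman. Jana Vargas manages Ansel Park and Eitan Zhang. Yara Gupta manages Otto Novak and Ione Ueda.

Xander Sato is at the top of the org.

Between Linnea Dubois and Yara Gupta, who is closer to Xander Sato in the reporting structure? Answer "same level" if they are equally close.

same level

Both Linnea Dubois and Yara Gupta are 5 levels below Xander Sato.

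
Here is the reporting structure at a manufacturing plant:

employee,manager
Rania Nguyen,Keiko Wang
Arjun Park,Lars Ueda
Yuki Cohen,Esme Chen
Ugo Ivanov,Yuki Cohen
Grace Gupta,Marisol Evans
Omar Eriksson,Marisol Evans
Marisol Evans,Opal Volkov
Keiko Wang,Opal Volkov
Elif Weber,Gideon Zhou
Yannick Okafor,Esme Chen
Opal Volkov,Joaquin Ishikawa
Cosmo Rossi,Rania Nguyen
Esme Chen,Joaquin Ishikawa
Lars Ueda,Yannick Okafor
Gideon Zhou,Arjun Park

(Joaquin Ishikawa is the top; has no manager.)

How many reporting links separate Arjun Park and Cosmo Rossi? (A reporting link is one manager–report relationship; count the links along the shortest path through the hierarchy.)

Arjun Park is 4 levels below Joaquin Ishikawa, and Cosmo Rossi is 4 levels below Joaquin Ishikawa (their lowest common manager). The shortest path runs up from Arjun Park to Joaquin Ishikawa and back down to Cosmo Rossi: 4 + 4 = 8 links.

8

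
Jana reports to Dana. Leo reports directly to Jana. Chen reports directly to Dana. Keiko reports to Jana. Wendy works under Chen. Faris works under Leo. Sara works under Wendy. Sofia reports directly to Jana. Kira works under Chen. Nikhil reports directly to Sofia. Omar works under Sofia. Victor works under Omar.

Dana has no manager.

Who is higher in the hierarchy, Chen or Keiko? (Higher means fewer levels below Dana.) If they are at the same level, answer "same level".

Chen

Chen is 1 level below Dana; Keiko is 2. Chen is higher.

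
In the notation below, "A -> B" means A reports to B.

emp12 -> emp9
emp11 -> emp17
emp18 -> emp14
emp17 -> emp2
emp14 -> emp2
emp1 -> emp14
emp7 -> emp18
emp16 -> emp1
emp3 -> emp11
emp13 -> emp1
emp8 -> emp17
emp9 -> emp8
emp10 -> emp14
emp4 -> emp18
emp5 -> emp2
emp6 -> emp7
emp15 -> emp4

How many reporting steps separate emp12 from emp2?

Chain from emp12 up to emp2: emp12 → emp9 → emp8 → emp17 → emp2. That is 4 steps up, so emp12 is 4 levels below emp2.

4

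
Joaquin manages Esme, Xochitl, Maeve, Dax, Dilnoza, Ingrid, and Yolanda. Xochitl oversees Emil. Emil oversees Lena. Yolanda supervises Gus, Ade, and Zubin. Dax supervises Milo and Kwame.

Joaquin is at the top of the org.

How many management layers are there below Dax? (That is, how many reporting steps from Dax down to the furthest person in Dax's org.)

The longest chain under Dax runs Dax → Milo, which is 1 level below Dax.

1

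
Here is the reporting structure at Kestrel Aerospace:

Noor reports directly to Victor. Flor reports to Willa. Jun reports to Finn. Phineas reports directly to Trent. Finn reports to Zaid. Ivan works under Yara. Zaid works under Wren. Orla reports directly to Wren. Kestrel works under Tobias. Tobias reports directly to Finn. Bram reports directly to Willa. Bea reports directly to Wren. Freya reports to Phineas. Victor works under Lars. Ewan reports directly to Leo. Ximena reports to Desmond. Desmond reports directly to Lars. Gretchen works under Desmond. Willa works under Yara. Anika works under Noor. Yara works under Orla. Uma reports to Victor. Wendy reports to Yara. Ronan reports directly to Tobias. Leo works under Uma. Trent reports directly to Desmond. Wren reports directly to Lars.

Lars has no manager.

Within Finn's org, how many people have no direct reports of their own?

3

The people in Finn's organization with no one reporting to them are Jun, Kestrel, Ronan. That is 3.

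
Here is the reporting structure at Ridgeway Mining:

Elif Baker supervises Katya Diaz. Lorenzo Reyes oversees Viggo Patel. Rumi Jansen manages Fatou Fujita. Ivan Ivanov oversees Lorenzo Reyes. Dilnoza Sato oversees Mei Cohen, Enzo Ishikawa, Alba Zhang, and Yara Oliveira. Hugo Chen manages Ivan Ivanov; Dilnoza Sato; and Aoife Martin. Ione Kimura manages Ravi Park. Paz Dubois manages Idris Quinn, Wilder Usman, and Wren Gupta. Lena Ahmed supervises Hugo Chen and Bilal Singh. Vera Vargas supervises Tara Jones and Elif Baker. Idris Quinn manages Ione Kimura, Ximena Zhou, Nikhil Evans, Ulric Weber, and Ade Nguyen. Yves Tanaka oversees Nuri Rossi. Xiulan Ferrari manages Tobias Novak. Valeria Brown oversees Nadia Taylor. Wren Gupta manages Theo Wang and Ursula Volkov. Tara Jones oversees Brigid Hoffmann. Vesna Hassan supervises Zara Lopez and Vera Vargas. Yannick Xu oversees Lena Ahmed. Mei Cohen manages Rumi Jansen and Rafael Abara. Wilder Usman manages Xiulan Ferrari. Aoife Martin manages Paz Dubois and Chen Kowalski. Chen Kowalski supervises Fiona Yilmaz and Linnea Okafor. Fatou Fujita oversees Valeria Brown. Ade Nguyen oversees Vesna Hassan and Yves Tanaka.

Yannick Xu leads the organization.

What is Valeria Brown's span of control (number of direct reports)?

1

Valeria Brown directly manages Nadia Taylor. That is 1 direct report.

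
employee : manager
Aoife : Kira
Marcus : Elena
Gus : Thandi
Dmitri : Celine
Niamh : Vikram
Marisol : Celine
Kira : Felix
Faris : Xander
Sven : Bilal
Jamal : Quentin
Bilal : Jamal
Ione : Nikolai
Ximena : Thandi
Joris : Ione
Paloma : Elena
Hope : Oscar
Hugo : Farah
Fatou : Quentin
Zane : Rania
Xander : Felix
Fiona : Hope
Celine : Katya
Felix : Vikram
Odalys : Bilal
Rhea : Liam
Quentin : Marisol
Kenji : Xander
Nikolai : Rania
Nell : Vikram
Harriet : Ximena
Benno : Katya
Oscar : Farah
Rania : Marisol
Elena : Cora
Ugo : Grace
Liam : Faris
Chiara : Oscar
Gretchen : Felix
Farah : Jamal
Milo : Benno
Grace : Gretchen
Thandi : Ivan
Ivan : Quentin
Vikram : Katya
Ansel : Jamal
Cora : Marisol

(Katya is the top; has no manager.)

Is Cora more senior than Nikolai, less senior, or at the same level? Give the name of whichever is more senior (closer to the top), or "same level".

Cora is 3 levels below Katya; Nikolai is 4. Cora is higher.

Cora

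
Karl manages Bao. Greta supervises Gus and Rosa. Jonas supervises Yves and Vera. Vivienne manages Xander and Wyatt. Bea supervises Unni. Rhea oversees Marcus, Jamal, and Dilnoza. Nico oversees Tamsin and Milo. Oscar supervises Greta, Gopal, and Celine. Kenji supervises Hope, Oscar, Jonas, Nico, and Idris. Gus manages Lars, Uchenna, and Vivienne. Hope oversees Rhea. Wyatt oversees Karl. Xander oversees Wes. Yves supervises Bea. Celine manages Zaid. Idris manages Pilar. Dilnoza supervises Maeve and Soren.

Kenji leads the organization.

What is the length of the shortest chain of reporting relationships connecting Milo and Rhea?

Milo is 2 levels below Kenji, and Rhea is 2 levels below Kenji (their lowest common manager). The shortest path runs up from Milo to Kenji and back down to Rhea: 2 + 2 = 4 links.

4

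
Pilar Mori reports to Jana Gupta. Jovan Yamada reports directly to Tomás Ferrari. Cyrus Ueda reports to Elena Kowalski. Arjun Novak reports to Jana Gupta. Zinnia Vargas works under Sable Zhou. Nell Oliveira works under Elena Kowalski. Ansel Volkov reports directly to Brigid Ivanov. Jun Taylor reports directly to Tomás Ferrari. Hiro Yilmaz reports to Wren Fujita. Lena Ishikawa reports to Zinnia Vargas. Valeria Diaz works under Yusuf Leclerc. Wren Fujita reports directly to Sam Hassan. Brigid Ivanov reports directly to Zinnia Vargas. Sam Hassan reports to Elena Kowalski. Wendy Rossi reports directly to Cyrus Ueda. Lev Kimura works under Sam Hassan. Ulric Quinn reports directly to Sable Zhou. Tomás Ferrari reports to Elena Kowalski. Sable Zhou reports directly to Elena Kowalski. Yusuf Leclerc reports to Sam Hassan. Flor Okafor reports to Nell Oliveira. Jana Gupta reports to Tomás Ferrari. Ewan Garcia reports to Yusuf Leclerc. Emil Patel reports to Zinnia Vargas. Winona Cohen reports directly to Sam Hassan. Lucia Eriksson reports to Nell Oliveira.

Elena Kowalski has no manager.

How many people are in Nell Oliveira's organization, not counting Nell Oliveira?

Nell Oliveira directly manages Flor Okafor, Lucia Eriksson. Flor Okafor has no reports. Lucia Eriksson has no reports. So Nell Oliveira's organization is 2 direct reports plus everyone under them: 1 + 1 = 2.

2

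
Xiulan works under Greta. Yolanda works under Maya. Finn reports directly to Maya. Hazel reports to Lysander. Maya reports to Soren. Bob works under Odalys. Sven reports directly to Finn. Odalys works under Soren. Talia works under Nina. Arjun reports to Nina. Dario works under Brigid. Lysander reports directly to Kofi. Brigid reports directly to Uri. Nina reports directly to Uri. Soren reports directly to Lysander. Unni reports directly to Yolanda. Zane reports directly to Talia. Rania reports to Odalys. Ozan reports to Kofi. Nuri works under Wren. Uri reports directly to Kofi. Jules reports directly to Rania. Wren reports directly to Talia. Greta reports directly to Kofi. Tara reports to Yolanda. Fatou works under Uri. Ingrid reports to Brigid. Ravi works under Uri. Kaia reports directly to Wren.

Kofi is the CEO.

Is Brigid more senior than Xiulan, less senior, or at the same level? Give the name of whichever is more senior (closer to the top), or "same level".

Both Brigid and Xiulan are 2 levels below Kofi.

same level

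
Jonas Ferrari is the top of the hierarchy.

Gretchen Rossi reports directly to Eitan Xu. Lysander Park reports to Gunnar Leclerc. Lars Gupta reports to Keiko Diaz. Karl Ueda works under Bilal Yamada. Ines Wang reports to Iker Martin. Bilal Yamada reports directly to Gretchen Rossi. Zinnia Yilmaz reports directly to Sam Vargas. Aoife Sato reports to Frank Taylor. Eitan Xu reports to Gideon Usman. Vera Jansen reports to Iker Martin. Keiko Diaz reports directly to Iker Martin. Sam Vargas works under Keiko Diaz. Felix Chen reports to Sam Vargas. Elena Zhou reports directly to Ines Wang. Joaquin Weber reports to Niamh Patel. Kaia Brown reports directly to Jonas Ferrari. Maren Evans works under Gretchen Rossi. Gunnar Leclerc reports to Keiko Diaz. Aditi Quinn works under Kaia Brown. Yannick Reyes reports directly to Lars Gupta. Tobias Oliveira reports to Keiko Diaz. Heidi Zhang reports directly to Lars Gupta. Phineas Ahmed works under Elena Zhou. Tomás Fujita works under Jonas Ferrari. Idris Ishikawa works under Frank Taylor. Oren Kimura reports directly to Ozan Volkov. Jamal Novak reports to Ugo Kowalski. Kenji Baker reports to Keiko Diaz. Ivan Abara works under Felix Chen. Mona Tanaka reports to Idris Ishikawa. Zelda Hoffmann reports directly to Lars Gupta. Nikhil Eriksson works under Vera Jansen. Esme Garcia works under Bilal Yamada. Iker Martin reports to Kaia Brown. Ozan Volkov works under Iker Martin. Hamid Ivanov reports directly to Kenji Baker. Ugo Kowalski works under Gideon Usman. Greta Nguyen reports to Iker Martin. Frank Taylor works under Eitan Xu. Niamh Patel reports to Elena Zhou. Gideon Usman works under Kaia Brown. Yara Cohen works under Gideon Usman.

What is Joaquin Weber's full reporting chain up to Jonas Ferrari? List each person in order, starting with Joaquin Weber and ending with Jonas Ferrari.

Joaquin Weber -> Niamh Patel -> Elena Zhou -> Ines Wang -> Iker Martin -> Kaia Brown -> Jonas Ferrari

Joaquin Weber reports to Niamh Patel. Niamh Patel reports to Elena Zhou. Elena Zhou reports to Ines Wang. Ines Wang reports to Iker Martin. Iker Martin reports to Kaia Brown. Kaia Brown reports to Jonas Ferrari. Jonas Ferrari is at the top.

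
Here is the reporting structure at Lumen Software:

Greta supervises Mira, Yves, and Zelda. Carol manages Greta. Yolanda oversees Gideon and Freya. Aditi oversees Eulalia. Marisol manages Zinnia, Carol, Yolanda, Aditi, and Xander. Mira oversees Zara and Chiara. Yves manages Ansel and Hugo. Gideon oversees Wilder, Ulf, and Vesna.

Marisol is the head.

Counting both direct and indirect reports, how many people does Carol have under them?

Carol directly manages Greta. Under Greta: Zelda, Yves, Hugo, Ansel, Mira, Chiara, Zara (7). That's 8 in total.

8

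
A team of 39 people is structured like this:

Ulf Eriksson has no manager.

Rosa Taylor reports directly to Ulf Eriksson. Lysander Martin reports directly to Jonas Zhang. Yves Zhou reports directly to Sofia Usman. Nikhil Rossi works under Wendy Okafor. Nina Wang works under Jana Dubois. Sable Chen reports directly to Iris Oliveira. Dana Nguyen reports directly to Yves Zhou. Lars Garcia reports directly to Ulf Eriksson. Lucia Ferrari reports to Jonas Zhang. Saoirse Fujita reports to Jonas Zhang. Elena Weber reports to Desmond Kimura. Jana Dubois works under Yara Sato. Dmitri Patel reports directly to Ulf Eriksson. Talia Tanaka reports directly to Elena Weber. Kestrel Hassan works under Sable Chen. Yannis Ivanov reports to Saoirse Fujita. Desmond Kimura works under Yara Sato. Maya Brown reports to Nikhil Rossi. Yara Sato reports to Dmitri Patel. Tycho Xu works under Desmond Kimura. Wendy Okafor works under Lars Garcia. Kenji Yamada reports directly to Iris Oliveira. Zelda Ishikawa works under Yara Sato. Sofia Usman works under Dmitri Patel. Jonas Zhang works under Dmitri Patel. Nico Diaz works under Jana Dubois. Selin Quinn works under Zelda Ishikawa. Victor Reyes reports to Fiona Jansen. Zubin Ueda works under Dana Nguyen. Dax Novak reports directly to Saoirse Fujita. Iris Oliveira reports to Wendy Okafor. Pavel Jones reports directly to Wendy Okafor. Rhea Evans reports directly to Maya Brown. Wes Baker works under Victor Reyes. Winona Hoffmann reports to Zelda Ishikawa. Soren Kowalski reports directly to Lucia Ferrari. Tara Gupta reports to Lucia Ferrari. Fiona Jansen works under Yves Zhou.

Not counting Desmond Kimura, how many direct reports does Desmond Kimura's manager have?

2

Desmond Kimura reports to Yara Sato. Yara Sato's other direct reports are Zelda Ishikawa, Jana Dubois — 2 peers.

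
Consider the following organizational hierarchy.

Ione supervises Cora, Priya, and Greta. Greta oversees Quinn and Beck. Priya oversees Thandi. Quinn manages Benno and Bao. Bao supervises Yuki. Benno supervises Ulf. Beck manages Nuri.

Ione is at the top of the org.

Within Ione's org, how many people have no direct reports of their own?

The people in Ione's organization with no one reporting to them are Cora, Thandi, Nuri, Ulf, Yuki. That is 5.

5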